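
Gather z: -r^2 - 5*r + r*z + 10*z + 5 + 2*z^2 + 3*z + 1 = -r^2 - 5*r + 2*z^2 + z*(r + 13) + 6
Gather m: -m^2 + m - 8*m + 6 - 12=-m^2 - 7*m - 6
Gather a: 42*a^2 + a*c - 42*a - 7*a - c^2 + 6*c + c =42*a^2 + a*(c - 49) - c^2 + 7*c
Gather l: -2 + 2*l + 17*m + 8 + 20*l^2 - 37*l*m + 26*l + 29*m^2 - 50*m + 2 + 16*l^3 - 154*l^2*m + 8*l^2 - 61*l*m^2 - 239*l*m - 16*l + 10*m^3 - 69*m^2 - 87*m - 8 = 16*l^3 + l^2*(28 - 154*m) + l*(-61*m^2 - 276*m + 12) + 10*m^3 - 40*m^2 - 120*m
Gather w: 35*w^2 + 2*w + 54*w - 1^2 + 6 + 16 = 35*w^2 + 56*w + 21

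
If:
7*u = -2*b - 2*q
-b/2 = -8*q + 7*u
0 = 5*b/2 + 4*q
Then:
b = 0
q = 0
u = 0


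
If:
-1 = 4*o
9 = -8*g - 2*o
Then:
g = -17/16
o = -1/4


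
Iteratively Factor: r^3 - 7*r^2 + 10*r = (r - 5)*(r^2 - 2*r) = (r - 5)*(r - 2)*(r)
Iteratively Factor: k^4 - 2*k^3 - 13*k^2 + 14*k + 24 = (k - 4)*(k^3 + 2*k^2 - 5*k - 6) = (k - 4)*(k + 1)*(k^2 + k - 6) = (k - 4)*(k + 1)*(k + 3)*(k - 2)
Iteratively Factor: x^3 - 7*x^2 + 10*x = (x)*(x^2 - 7*x + 10) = x*(x - 5)*(x - 2)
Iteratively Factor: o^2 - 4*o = (o - 4)*(o)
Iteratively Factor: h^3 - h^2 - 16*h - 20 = (h - 5)*(h^2 + 4*h + 4) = (h - 5)*(h + 2)*(h + 2)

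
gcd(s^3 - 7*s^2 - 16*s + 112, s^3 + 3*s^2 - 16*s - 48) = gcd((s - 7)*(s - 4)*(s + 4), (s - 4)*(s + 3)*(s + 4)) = s^2 - 16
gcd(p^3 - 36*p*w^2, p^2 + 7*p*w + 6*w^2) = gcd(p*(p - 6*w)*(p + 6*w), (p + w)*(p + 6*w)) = p + 6*w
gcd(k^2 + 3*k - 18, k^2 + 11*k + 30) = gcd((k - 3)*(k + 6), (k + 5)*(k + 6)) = k + 6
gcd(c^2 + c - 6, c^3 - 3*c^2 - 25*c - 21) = c + 3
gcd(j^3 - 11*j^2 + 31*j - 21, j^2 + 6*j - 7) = j - 1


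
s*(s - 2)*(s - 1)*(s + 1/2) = s^4 - 5*s^3/2 + s^2/2 + s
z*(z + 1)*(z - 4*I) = z^3 + z^2 - 4*I*z^2 - 4*I*z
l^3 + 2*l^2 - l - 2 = (l - 1)*(l + 1)*(l + 2)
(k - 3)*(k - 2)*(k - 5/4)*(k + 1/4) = k^4 - 6*k^3 + 171*k^2/16 - 71*k/16 - 15/8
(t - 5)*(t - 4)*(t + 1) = t^3 - 8*t^2 + 11*t + 20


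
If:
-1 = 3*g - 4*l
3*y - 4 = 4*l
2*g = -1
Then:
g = -1/2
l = -1/8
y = 7/6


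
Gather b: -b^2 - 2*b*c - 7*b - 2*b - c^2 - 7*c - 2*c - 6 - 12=-b^2 + b*(-2*c - 9) - c^2 - 9*c - 18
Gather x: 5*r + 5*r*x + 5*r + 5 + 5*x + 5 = 10*r + x*(5*r + 5) + 10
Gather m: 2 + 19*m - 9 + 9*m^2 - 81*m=9*m^2 - 62*m - 7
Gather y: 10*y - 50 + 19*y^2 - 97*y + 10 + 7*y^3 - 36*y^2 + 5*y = 7*y^3 - 17*y^2 - 82*y - 40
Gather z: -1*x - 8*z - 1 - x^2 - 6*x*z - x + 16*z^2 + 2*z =-x^2 - 2*x + 16*z^2 + z*(-6*x - 6) - 1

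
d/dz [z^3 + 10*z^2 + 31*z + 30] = 3*z^2 + 20*z + 31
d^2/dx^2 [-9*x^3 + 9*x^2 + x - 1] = 18 - 54*x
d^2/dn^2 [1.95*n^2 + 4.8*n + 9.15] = 3.90000000000000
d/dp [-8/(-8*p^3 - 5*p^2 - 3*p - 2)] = 8*(-24*p^2 - 10*p - 3)/(8*p^3 + 5*p^2 + 3*p + 2)^2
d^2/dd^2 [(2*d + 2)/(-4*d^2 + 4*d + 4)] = (3*d*(-d^2 + d + 1) + (d + 1)*(2*d - 1)^2)/(-d^2 + d + 1)^3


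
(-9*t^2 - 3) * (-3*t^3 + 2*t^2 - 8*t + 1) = 27*t^5 - 18*t^4 + 81*t^3 - 15*t^2 + 24*t - 3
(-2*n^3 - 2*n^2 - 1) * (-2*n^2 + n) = 4*n^5 + 2*n^4 - 2*n^3 + 2*n^2 - n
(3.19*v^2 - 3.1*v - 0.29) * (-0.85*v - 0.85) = -2.7115*v^3 - 0.0765000000000002*v^2 + 2.8815*v + 0.2465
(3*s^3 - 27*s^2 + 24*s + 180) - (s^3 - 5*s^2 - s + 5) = 2*s^3 - 22*s^2 + 25*s + 175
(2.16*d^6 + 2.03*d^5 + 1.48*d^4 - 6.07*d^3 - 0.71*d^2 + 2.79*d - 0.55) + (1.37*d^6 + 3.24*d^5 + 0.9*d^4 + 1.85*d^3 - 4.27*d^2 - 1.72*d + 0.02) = 3.53*d^6 + 5.27*d^5 + 2.38*d^4 - 4.22*d^3 - 4.98*d^2 + 1.07*d - 0.53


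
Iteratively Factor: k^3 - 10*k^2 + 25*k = (k)*(k^2 - 10*k + 25) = k*(k - 5)*(k - 5)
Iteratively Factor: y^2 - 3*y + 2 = (y - 2)*(y - 1)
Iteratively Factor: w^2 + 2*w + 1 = (w + 1)*(w + 1)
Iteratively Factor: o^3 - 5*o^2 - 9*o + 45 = (o + 3)*(o^2 - 8*o + 15) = (o - 5)*(o + 3)*(o - 3)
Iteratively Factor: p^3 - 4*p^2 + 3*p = (p - 3)*(p^2 - p) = (p - 3)*(p - 1)*(p)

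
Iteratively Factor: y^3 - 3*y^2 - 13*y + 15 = (y - 1)*(y^2 - 2*y - 15) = (y - 5)*(y - 1)*(y + 3)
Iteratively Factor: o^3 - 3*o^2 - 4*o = (o)*(o^2 - 3*o - 4) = o*(o + 1)*(o - 4)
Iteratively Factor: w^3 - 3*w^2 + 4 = (w - 2)*(w^2 - w - 2) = (w - 2)*(w + 1)*(w - 2)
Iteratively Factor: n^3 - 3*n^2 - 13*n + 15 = (n + 3)*(n^2 - 6*n + 5) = (n - 5)*(n + 3)*(n - 1)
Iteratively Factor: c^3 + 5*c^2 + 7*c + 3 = (c + 1)*(c^2 + 4*c + 3) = (c + 1)^2*(c + 3)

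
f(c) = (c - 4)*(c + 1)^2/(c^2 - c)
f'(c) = (1 - 2*c)*(c - 4)*(c + 1)^2/(c^2 - c)^2 + (c - 4)*(2*c + 2)/(c^2 - c) + (c + 1)^2/(c^2 - c)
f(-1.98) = -0.97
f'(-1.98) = 1.33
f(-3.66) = -3.18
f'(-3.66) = 1.25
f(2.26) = -6.49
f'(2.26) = 7.78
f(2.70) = -3.88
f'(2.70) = 4.60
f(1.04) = -296.11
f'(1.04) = 7497.30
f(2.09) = -8.01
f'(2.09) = 10.18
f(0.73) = 49.65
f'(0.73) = 158.10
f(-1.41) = -0.27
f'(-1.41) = 1.05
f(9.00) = 6.94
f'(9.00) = 1.14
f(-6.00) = -5.95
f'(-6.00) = 1.13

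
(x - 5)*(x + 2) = x^2 - 3*x - 10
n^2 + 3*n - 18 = (n - 3)*(n + 6)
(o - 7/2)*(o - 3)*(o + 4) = o^3 - 5*o^2/2 - 31*o/2 + 42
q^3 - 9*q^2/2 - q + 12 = (q - 4)*(q - 2)*(q + 3/2)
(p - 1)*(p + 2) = p^2 + p - 2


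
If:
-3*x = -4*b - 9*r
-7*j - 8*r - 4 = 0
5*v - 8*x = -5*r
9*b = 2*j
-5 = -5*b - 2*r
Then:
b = -48/23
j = -216/23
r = 355/46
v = 5721/230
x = 937/46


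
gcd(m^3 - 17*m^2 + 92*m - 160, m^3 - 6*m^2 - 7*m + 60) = m^2 - 9*m + 20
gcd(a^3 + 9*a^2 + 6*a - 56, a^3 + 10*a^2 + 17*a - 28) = a^2 + 11*a + 28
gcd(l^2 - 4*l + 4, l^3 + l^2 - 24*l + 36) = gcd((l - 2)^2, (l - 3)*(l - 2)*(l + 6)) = l - 2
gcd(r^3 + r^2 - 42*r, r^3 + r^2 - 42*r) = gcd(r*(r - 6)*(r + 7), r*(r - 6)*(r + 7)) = r^3 + r^2 - 42*r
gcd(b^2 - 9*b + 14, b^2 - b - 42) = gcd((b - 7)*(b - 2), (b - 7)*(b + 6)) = b - 7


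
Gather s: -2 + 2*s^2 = 2*s^2 - 2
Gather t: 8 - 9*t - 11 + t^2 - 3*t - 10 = t^2 - 12*t - 13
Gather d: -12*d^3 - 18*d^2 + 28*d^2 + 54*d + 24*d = -12*d^3 + 10*d^2 + 78*d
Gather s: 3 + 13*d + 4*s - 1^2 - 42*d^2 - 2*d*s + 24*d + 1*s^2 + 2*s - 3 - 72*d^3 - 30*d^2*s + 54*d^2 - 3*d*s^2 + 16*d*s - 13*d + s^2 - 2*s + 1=-72*d^3 + 12*d^2 + 24*d + s^2*(2 - 3*d) + s*(-30*d^2 + 14*d + 4)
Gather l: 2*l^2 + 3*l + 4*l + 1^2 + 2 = 2*l^2 + 7*l + 3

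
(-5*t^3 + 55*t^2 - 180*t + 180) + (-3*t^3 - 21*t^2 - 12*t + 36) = -8*t^3 + 34*t^2 - 192*t + 216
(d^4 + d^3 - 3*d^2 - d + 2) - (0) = d^4 + d^3 - 3*d^2 - d + 2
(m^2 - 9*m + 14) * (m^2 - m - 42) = m^4 - 10*m^3 - 19*m^2 + 364*m - 588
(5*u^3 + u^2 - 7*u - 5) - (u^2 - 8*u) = 5*u^3 + u - 5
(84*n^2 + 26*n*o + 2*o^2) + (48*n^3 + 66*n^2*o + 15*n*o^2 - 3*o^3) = 48*n^3 + 66*n^2*o + 84*n^2 + 15*n*o^2 + 26*n*o - 3*o^3 + 2*o^2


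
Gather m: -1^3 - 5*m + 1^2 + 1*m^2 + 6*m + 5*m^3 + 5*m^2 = 5*m^3 + 6*m^2 + m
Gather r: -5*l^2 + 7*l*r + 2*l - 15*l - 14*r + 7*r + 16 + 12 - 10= -5*l^2 - 13*l + r*(7*l - 7) + 18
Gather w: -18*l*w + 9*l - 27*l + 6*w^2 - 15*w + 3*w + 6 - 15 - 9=-18*l + 6*w^2 + w*(-18*l - 12) - 18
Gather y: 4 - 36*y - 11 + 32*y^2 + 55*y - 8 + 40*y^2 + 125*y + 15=72*y^2 + 144*y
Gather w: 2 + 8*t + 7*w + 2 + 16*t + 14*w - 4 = 24*t + 21*w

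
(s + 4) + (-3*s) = 4 - 2*s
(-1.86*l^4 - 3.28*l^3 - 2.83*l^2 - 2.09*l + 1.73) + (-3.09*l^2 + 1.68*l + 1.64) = -1.86*l^4 - 3.28*l^3 - 5.92*l^2 - 0.41*l + 3.37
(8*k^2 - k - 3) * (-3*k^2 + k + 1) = -24*k^4 + 11*k^3 + 16*k^2 - 4*k - 3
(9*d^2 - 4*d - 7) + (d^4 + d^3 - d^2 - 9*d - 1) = d^4 + d^3 + 8*d^2 - 13*d - 8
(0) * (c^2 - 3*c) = 0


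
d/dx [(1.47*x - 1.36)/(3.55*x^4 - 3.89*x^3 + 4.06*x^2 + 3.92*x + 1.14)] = (-15.6555*x^4 + 30.7486*x^3 - 21.8394*x^2 + 11.0432*x + 7.007)/(12.6025*x^8 - 27.619*x^7 + 43.9581*x^6 - 3.7548*x^5 - 5.92000000000001*x^4 + 22.9612*x^3 + 24.6232*x^2 + 8.9376*x + 1.2996)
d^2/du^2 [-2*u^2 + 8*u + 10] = -4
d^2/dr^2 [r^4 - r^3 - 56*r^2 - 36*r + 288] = 12*r^2 - 6*r - 112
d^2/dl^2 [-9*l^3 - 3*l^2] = -54*l - 6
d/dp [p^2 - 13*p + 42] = 2*p - 13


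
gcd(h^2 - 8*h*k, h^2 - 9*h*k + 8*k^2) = h - 8*k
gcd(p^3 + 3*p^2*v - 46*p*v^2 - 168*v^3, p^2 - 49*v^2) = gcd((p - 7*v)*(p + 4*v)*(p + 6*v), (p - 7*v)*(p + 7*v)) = p - 7*v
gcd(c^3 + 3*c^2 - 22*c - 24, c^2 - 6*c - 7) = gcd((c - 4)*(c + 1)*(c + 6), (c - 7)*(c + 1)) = c + 1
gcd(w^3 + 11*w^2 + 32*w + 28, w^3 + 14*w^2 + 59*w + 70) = w^2 + 9*w + 14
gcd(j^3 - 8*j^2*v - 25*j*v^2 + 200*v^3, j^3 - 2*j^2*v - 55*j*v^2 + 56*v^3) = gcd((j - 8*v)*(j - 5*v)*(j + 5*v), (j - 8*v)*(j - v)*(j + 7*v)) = -j + 8*v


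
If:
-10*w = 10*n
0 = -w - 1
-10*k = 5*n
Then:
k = -1/2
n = 1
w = -1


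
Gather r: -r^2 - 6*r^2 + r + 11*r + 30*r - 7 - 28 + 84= -7*r^2 + 42*r + 49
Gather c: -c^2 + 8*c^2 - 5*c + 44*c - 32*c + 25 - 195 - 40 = 7*c^2 + 7*c - 210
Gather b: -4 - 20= -24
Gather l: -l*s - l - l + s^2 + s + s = l*(-s - 2) + s^2 + 2*s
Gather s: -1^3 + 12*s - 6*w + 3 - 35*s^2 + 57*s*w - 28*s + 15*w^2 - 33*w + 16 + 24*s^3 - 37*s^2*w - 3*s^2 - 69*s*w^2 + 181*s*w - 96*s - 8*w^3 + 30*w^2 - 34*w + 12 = 24*s^3 + s^2*(-37*w - 38) + s*(-69*w^2 + 238*w - 112) - 8*w^3 + 45*w^2 - 73*w + 30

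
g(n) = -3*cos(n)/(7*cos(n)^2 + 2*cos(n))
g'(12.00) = 0.18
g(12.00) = -0.38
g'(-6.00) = -0.08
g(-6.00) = -0.34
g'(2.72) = -0.45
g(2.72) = 0.68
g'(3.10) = -0.04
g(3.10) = 0.60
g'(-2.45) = 1.16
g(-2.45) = 0.88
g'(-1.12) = 0.74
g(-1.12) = -0.59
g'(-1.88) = 1181.83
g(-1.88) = 23.06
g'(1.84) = -1059.11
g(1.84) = -21.70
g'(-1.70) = 17.27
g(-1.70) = -2.73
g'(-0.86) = 0.37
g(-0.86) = -0.46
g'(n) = -3*(14*sin(n)*cos(n) + 2*sin(n))*cos(n)/(7*cos(n)^2 + 2*cos(n))^2 + 3*sin(n)/(7*cos(n)^2 + 2*cos(n)) = -21*sin(n)/(7*cos(n) + 2)^2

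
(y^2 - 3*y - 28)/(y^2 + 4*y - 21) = (y^2 - 3*y - 28)/(y^2 + 4*y - 21)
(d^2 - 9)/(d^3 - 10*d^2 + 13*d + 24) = (d + 3)/(d^2 - 7*d - 8)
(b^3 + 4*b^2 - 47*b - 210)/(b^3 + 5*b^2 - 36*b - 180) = (b - 7)/(b - 6)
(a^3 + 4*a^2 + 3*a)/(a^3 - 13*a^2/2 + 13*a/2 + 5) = 2*a*(a^2 + 4*a + 3)/(2*a^3 - 13*a^2 + 13*a + 10)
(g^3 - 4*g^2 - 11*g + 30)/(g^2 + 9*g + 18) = (g^2 - 7*g + 10)/(g + 6)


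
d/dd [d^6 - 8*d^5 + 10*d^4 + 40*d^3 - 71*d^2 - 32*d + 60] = 6*d^5 - 40*d^4 + 40*d^3 + 120*d^2 - 142*d - 32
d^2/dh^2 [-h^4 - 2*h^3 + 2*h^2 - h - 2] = -12*h^2 - 12*h + 4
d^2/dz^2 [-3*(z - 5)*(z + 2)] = -6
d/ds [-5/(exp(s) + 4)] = 5*exp(s)/(exp(s) + 4)^2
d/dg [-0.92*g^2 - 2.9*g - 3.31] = -1.84*g - 2.9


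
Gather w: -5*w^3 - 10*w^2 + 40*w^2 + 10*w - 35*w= -5*w^3 + 30*w^2 - 25*w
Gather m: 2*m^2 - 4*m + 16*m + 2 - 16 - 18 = 2*m^2 + 12*m - 32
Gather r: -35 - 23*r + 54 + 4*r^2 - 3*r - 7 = 4*r^2 - 26*r + 12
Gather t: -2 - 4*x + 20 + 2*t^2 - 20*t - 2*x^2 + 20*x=2*t^2 - 20*t - 2*x^2 + 16*x + 18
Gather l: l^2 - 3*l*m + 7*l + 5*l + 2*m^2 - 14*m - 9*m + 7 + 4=l^2 + l*(12 - 3*m) + 2*m^2 - 23*m + 11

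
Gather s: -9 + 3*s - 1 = 3*s - 10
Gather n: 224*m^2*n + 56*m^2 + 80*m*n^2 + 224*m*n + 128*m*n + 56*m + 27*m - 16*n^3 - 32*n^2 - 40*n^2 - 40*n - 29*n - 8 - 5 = 56*m^2 + 83*m - 16*n^3 + n^2*(80*m - 72) + n*(224*m^2 + 352*m - 69) - 13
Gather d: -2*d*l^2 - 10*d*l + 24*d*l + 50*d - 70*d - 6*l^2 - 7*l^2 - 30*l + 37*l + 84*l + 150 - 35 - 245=d*(-2*l^2 + 14*l - 20) - 13*l^2 + 91*l - 130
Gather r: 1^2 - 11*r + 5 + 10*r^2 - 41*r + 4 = 10*r^2 - 52*r + 10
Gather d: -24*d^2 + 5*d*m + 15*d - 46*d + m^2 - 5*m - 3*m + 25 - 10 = -24*d^2 + d*(5*m - 31) + m^2 - 8*m + 15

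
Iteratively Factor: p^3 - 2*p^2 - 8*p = (p)*(p^2 - 2*p - 8) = p*(p + 2)*(p - 4)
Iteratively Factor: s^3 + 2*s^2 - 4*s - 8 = (s + 2)*(s^2 - 4) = (s - 2)*(s + 2)*(s + 2)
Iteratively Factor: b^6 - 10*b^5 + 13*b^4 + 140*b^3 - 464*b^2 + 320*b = (b - 1)*(b^5 - 9*b^4 + 4*b^3 + 144*b^2 - 320*b) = (b - 5)*(b - 1)*(b^4 - 4*b^3 - 16*b^2 + 64*b) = (b - 5)*(b - 4)*(b - 1)*(b^3 - 16*b) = (b - 5)*(b - 4)^2*(b - 1)*(b^2 + 4*b) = (b - 5)*(b - 4)^2*(b - 1)*(b + 4)*(b)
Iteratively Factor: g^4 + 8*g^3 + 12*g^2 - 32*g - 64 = (g + 4)*(g^3 + 4*g^2 - 4*g - 16) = (g + 2)*(g + 4)*(g^2 + 2*g - 8) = (g - 2)*(g + 2)*(g + 4)*(g + 4)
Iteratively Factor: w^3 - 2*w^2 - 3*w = (w)*(w^2 - 2*w - 3) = w*(w - 3)*(w + 1)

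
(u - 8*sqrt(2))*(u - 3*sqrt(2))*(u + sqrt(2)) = u^3 - 10*sqrt(2)*u^2 + 26*u + 48*sqrt(2)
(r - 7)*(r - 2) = r^2 - 9*r + 14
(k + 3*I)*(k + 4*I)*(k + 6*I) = k^3 + 13*I*k^2 - 54*k - 72*I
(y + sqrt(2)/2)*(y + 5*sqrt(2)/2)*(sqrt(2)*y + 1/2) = sqrt(2)*y^3 + 13*y^2/2 + 4*sqrt(2)*y + 5/4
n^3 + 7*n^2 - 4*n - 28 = (n - 2)*(n + 2)*(n + 7)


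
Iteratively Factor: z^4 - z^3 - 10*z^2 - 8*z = (z + 1)*(z^3 - 2*z^2 - 8*z) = z*(z + 1)*(z^2 - 2*z - 8) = z*(z - 4)*(z + 1)*(z + 2)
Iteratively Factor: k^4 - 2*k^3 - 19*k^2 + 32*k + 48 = (k + 4)*(k^3 - 6*k^2 + 5*k + 12) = (k + 1)*(k + 4)*(k^2 - 7*k + 12) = (k - 4)*(k + 1)*(k + 4)*(k - 3)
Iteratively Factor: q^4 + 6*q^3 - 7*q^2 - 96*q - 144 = (q + 3)*(q^3 + 3*q^2 - 16*q - 48) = (q + 3)*(q + 4)*(q^2 - q - 12) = (q - 4)*(q + 3)*(q + 4)*(q + 3)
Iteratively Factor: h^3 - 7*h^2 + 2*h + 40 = (h + 2)*(h^2 - 9*h + 20) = (h - 5)*(h + 2)*(h - 4)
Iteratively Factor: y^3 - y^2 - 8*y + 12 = (y + 3)*(y^2 - 4*y + 4) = (y - 2)*(y + 3)*(y - 2)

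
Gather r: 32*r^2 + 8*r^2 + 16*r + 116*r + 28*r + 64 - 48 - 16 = 40*r^2 + 160*r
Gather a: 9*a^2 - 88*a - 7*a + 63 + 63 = 9*a^2 - 95*a + 126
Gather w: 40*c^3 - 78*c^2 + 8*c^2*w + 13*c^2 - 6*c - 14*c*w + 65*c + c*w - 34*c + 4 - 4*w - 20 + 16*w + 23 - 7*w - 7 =40*c^3 - 65*c^2 + 25*c + w*(8*c^2 - 13*c + 5)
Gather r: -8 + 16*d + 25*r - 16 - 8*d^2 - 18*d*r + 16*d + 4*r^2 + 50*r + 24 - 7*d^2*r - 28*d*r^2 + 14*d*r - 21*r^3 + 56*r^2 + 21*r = -8*d^2 + 32*d - 21*r^3 + r^2*(60 - 28*d) + r*(-7*d^2 - 4*d + 96)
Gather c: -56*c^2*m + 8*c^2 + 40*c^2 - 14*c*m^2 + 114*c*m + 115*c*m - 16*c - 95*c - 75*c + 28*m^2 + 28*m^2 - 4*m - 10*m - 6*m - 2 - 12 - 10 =c^2*(48 - 56*m) + c*(-14*m^2 + 229*m - 186) + 56*m^2 - 20*m - 24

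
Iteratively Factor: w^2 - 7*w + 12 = (w - 3)*(w - 4)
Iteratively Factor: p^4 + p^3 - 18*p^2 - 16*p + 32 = (p + 2)*(p^3 - p^2 - 16*p + 16) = (p - 1)*(p + 2)*(p^2 - 16) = (p - 1)*(p + 2)*(p + 4)*(p - 4)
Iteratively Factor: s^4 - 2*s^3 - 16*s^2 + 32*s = (s - 4)*(s^3 + 2*s^2 - 8*s) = s*(s - 4)*(s^2 + 2*s - 8) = s*(s - 4)*(s - 2)*(s + 4)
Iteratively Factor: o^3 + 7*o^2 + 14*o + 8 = (o + 4)*(o^2 + 3*o + 2) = (o + 2)*(o + 4)*(o + 1)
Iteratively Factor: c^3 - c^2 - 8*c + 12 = (c - 2)*(c^2 + c - 6) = (c - 2)^2*(c + 3)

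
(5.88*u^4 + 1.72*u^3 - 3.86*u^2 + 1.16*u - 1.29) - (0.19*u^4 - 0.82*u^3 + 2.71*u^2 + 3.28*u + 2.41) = 5.69*u^4 + 2.54*u^3 - 6.57*u^2 - 2.12*u - 3.7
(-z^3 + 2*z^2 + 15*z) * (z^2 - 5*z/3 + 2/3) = -z^5 + 11*z^4/3 + 11*z^3 - 71*z^2/3 + 10*z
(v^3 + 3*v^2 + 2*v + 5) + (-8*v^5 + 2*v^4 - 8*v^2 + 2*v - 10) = -8*v^5 + 2*v^4 + v^3 - 5*v^2 + 4*v - 5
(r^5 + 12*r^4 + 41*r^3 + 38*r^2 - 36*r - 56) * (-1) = -r^5 - 12*r^4 - 41*r^3 - 38*r^2 + 36*r + 56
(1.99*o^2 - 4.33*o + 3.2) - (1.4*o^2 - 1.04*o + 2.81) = 0.59*o^2 - 3.29*o + 0.39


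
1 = 1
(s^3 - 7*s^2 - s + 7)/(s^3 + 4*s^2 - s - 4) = (s - 7)/(s + 4)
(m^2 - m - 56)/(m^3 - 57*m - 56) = 1/(m + 1)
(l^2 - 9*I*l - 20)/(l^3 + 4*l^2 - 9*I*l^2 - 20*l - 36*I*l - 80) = 1/(l + 4)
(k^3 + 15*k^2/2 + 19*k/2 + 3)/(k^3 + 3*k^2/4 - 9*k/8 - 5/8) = 4*(k^2 + 7*k + 6)/(4*k^2 + k - 5)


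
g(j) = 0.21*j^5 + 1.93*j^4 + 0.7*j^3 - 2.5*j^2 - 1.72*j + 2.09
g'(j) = 1.05*j^4 + 7.72*j^3 + 2.1*j^2 - 5.0*j - 1.72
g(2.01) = 32.61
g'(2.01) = 76.54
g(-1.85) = 10.34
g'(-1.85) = -21.86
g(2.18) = 47.64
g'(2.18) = 101.06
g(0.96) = 0.56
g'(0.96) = 3.14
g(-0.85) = 2.23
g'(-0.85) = -0.15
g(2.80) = 147.81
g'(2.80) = 234.75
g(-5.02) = 415.35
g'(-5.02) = -233.51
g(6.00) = 4187.21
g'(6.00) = 3072.20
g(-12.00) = -13781.11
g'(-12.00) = 8793.32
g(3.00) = 200.69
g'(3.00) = 295.67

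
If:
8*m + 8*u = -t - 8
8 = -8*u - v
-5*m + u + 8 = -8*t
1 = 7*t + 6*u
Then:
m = -791/78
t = -112/13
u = 797/78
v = -3500/39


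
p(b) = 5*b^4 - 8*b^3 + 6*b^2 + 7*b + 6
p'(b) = 20*b^3 - 24*b^2 + 12*b + 7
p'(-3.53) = -1214.16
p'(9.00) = 12751.00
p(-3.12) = 759.33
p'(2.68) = 251.76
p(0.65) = 11.78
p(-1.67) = 87.19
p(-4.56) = 3019.26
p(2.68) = 171.80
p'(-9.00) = -16625.00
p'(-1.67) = -173.12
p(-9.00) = 39066.00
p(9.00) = 27528.00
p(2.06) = 65.99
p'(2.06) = 104.71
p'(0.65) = 10.15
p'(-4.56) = -2443.14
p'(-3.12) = -871.49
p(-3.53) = 1184.32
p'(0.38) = 9.19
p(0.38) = 9.19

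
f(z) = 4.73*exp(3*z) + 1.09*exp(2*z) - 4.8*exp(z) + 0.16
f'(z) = 14.19*exp(3*z) + 2.18*exp(2*z) - 4.8*exp(z)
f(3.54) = 194802.36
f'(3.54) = 583442.61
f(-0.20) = -0.44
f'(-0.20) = 5.32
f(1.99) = 1875.20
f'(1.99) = 5637.02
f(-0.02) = 0.96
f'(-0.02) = 10.75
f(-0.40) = -1.14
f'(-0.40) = 2.04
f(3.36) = 113627.84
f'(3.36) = 340256.02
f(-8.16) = 0.16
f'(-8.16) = -0.00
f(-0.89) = -1.30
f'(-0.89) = -0.62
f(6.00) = 310747120.44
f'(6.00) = 932067831.05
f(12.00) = 20392154090216800.00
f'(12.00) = 61176433399069600.00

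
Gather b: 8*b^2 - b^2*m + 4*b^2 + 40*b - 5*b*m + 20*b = b^2*(12 - m) + b*(60 - 5*m)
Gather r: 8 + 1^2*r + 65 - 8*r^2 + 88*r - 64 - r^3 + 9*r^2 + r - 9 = -r^3 + r^2 + 90*r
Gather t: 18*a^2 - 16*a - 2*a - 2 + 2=18*a^2 - 18*a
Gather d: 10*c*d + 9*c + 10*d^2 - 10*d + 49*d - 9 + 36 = 9*c + 10*d^2 + d*(10*c + 39) + 27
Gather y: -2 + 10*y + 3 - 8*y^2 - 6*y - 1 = -8*y^2 + 4*y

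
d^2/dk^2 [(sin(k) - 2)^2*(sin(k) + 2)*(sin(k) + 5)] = -16*sin(k)^4 - 27*sin(k)^3 + 68*sin(k)^2 + 30*sin(k) - 28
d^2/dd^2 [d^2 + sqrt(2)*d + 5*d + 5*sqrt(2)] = 2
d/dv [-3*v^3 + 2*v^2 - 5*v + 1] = -9*v^2 + 4*v - 5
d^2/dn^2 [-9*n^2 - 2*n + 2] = -18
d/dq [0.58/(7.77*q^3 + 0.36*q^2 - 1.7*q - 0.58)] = (-13.5198*q^2 - 0.4176*q + 0.986)/(7.77*q^3 + 0.36*q^2 - 1.7*q - 0.58)^2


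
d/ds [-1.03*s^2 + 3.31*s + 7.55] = 3.31 - 2.06*s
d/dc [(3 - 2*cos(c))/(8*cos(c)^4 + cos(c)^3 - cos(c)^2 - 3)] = (-12*(1 - cos(2*c))^2 + 63*cos(c) - 85*cos(2*c)/2 + 23*cos(3*c) - 1/2)*sin(c)/(8*cos(c)^4 + cos(c)^3 - cos(c)^2 - 3)^2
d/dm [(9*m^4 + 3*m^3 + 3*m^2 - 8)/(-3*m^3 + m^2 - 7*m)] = (-27*m^6 + 18*m^5 - 177*m^4 - 42*m^3 - 93*m^2 + 16*m - 56)/(m^2*(9*m^4 - 6*m^3 + 43*m^2 - 14*m + 49))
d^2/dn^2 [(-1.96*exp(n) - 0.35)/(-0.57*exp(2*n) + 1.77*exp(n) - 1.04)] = (0.636804*exp(4*n) + 2.432304*exp(3*n) - 8.030673*exp(2*n) + 3.874563*exp(n) + 2.764216)*exp(n)/(0.185193*exp(6*n) - 1.725219*exp(5*n) + 6.370947*exp(4*n) - 11.840769*exp(3*n) + 11.624184*exp(2*n) - 5.743296*exp(n) + 1.124864)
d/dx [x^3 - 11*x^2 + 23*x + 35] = 3*x^2 - 22*x + 23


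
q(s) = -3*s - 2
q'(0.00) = -3.00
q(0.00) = -2.00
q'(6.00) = -3.00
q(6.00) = -20.00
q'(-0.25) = -3.00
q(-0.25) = -1.25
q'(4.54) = -3.00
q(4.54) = -15.62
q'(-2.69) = -3.00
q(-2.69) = 6.07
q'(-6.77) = -3.00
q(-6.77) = 18.31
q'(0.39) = -3.00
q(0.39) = -3.17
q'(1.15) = -3.00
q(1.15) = -5.45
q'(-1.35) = -3.00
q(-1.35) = 2.05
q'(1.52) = -3.00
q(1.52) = -6.56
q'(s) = -3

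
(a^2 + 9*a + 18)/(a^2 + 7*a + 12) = (a + 6)/(a + 4)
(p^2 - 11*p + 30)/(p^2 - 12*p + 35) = (p - 6)/(p - 7)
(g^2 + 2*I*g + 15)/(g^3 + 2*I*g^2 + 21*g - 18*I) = (g + 5*I)/(g^2 + 5*I*g + 6)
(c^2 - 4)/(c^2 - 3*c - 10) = (c - 2)/(c - 5)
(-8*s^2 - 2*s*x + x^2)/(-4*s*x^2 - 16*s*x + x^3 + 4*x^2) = (2*s + x)/(x*(x + 4))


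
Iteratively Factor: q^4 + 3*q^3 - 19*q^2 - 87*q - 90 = (q + 2)*(q^3 + q^2 - 21*q - 45) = (q - 5)*(q + 2)*(q^2 + 6*q + 9) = (q - 5)*(q + 2)*(q + 3)*(q + 3)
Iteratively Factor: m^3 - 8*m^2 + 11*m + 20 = (m - 4)*(m^2 - 4*m - 5) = (m - 4)*(m + 1)*(m - 5)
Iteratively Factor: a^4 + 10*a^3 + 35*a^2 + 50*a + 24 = (a + 3)*(a^3 + 7*a^2 + 14*a + 8) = (a + 2)*(a + 3)*(a^2 + 5*a + 4) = (a + 1)*(a + 2)*(a + 3)*(a + 4)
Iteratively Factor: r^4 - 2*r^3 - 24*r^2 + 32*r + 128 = (r + 2)*(r^3 - 4*r^2 - 16*r + 64) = (r + 2)*(r + 4)*(r^2 - 8*r + 16) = (r - 4)*(r + 2)*(r + 4)*(r - 4)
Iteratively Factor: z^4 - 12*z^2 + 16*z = (z + 4)*(z^3 - 4*z^2 + 4*z) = z*(z + 4)*(z^2 - 4*z + 4) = z*(z - 2)*(z + 4)*(z - 2)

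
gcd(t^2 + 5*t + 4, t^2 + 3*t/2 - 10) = t + 4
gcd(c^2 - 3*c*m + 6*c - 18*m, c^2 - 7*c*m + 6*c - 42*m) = c + 6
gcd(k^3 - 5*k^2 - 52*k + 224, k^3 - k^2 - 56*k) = k^2 - k - 56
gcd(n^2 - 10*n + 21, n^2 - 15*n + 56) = n - 7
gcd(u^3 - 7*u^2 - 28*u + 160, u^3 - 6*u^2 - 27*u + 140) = u^2 + u - 20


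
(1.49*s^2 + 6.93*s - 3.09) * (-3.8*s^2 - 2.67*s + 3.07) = -5.662*s^4 - 30.3123*s^3 - 2.1868*s^2 + 29.5254*s - 9.4863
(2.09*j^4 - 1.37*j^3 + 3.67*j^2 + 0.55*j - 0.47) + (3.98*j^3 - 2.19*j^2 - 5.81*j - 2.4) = 2.09*j^4 + 2.61*j^3 + 1.48*j^2 - 5.26*j - 2.87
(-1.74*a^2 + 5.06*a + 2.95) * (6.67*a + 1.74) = -11.6058*a^3 + 30.7226*a^2 + 28.4809*a + 5.133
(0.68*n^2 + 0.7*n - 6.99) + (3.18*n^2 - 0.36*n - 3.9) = 3.86*n^2 + 0.34*n - 10.89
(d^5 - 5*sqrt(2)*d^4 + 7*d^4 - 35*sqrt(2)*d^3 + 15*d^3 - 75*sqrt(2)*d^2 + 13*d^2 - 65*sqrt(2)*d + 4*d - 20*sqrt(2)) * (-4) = -4*d^5 - 28*d^4 + 20*sqrt(2)*d^4 - 60*d^3 + 140*sqrt(2)*d^3 - 52*d^2 + 300*sqrt(2)*d^2 - 16*d + 260*sqrt(2)*d + 80*sqrt(2)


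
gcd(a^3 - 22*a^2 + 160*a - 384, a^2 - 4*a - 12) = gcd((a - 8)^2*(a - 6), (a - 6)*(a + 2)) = a - 6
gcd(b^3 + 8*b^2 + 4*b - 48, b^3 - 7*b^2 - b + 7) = 1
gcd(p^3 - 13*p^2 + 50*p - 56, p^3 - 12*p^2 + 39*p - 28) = p^2 - 11*p + 28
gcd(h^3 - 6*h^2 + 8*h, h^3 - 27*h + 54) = 1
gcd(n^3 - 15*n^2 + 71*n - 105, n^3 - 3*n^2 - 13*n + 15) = n - 5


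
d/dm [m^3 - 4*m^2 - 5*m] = 3*m^2 - 8*m - 5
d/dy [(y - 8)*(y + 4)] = 2*y - 4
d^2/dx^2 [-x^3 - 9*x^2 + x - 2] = -6*x - 18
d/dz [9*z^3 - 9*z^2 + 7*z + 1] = 27*z^2 - 18*z + 7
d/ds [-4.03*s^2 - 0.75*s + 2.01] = -8.06*s - 0.75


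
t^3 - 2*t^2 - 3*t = t*(t - 3)*(t + 1)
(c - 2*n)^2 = c^2 - 4*c*n + 4*n^2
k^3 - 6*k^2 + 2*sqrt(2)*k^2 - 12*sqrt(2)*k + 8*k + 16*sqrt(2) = (k - 4)*(k - 2)*(k + 2*sqrt(2))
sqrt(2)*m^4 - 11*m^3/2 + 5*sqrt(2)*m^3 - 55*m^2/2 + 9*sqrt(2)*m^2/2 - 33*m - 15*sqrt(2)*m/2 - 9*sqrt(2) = (m + 2)*(m + 3)*(m - 3*sqrt(2))*(sqrt(2)*m + 1/2)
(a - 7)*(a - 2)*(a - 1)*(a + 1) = a^4 - 9*a^3 + 13*a^2 + 9*a - 14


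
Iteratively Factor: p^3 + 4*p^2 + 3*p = (p + 1)*(p^2 + 3*p) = (p + 1)*(p + 3)*(p)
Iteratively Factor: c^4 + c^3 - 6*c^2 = (c - 2)*(c^3 + 3*c^2) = c*(c - 2)*(c^2 + 3*c) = c^2*(c - 2)*(c + 3)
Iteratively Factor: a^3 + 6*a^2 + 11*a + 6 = (a + 3)*(a^2 + 3*a + 2) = (a + 2)*(a + 3)*(a + 1)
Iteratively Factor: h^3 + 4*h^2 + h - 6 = (h + 3)*(h^2 + h - 2) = (h + 2)*(h + 3)*(h - 1)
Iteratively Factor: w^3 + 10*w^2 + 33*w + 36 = (w + 4)*(w^2 + 6*w + 9) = (w + 3)*(w + 4)*(w + 3)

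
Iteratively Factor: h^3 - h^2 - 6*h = (h + 2)*(h^2 - 3*h) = h*(h + 2)*(h - 3)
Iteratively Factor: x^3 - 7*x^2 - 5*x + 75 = (x - 5)*(x^2 - 2*x - 15) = (x - 5)^2*(x + 3)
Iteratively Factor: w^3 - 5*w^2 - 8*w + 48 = (w - 4)*(w^2 - w - 12) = (w - 4)*(w + 3)*(w - 4)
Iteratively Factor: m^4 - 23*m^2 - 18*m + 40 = (m + 4)*(m^3 - 4*m^2 - 7*m + 10) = (m + 2)*(m + 4)*(m^2 - 6*m + 5) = (m - 5)*(m + 2)*(m + 4)*(m - 1)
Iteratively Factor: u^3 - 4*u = (u + 2)*(u^2 - 2*u) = (u - 2)*(u + 2)*(u)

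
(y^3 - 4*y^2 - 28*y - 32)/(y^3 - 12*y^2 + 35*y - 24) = (y^2 + 4*y + 4)/(y^2 - 4*y + 3)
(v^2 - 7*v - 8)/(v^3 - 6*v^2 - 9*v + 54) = (v^2 - 7*v - 8)/(v^3 - 6*v^2 - 9*v + 54)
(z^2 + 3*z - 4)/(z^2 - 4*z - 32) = (z - 1)/(z - 8)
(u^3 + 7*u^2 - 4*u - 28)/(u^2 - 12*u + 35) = (u^3 + 7*u^2 - 4*u - 28)/(u^2 - 12*u + 35)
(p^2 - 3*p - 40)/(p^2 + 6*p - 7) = (p^2 - 3*p - 40)/(p^2 + 6*p - 7)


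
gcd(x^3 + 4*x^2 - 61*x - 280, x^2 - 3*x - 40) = x^2 - 3*x - 40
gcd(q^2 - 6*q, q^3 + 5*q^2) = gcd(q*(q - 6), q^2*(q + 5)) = q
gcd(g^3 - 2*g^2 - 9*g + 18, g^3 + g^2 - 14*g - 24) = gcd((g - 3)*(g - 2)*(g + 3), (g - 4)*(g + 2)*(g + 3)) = g + 3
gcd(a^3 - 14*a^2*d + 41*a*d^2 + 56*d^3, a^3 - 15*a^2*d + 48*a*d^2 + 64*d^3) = a^2 - 7*a*d - 8*d^2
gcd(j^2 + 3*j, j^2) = j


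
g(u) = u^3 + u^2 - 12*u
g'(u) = 3*u^2 + 2*u - 12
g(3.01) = 0.21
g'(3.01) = 21.20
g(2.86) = -2.75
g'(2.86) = 18.26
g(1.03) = -10.21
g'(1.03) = -6.76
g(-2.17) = 20.53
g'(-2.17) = -2.21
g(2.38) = -9.41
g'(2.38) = 9.75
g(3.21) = 4.86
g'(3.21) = 25.33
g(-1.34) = 15.47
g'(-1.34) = -9.29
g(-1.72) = 18.51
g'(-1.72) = -6.56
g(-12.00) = -1440.00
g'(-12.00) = 396.00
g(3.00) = 0.00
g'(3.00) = 21.00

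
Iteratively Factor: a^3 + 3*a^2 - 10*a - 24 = (a + 4)*(a^2 - a - 6) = (a + 2)*(a + 4)*(a - 3)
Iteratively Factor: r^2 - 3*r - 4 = (r + 1)*(r - 4)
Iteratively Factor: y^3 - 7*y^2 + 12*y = (y - 4)*(y^2 - 3*y) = y*(y - 4)*(y - 3)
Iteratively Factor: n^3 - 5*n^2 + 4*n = (n - 1)*(n^2 - 4*n) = n*(n - 1)*(n - 4)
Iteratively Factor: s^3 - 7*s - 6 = (s - 3)*(s^2 + 3*s + 2) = (s - 3)*(s + 1)*(s + 2)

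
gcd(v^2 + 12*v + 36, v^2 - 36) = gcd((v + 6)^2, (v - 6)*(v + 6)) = v + 6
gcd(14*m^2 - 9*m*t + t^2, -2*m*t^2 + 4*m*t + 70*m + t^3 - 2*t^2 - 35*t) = -2*m + t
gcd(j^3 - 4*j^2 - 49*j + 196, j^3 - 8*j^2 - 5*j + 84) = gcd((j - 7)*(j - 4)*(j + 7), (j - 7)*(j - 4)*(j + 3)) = j^2 - 11*j + 28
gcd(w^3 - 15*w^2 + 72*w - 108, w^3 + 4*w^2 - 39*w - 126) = w - 6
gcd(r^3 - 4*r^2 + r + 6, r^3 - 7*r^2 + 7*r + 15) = r^2 - 2*r - 3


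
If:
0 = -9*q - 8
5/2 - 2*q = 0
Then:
No Solution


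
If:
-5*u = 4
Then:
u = -4/5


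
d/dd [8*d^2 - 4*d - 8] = 16*d - 4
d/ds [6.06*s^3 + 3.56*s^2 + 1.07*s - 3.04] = 18.18*s^2 + 7.12*s + 1.07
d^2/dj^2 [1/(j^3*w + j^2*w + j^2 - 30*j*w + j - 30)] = 2*(-(3*j*w + w + 1)*(j^3*w + j^2*w + j^2 - 30*j*w + j - 30) + (3*j^2*w + 2*j*w + 2*j - 30*w + 1)^2)/(j^3*w + j^2*w + j^2 - 30*j*w + j - 30)^3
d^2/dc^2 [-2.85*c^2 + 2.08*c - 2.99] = -5.70000000000000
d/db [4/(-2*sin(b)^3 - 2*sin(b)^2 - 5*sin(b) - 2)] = 4*(6*sin(b)^2 + 4*sin(b) + 5)*cos(b)/(2*sin(b)^3 + 2*sin(b)^2 + 5*sin(b) + 2)^2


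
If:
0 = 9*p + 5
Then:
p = -5/9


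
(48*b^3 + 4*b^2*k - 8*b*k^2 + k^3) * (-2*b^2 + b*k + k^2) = -96*b^5 + 40*b^4*k + 68*b^3*k^2 - 6*b^2*k^3 - 7*b*k^4 + k^5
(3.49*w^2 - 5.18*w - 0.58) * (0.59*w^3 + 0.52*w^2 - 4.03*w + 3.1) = 2.0591*w^5 - 1.2414*w^4 - 17.1005*w^3 + 31.3928*w^2 - 13.7206*w - 1.798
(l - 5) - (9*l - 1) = -8*l - 4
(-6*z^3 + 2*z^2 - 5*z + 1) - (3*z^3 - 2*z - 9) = -9*z^3 + 2*z^2 - 3*z + 10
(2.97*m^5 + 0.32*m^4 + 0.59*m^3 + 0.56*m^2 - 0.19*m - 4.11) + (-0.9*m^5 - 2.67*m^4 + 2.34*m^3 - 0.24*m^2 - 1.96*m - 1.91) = 2.07*m^5 - 2.35*m^4 + 2.93*m^3 + 0.32*m^2 - 2.15*m - 6.02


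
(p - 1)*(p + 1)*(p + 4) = p^3 + 4*p^2 - p - 4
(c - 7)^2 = c^2 - 14*c + 49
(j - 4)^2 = j^2 - 8*j + 16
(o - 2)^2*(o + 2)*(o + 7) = o^4 + 5*o^3 - 18*o^2 - 20*o + 56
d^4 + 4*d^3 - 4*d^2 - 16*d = d*(d - 2)*(d + 2)*(d + 4)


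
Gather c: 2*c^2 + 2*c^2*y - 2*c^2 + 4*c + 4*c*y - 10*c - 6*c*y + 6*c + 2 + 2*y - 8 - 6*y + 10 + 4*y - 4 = 2*c^2*y - 2*c*y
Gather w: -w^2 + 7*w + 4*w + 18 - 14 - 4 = -w^2 + 11*w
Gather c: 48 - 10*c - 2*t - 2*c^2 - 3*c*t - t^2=-2*c^2 + c*(-3*t - 10) - t^2 - 2*t + 48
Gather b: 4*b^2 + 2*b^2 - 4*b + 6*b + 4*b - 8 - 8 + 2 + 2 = 6*b^2 + 6*b - 12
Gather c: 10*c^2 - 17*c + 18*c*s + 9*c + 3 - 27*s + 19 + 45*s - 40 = 10*c^2 + c*(18*s - 8) + 18*s - 18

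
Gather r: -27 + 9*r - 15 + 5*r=14*r - 42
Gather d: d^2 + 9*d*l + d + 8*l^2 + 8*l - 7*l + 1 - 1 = d^2 + d*(9*l + 1) + 8*l^2 + l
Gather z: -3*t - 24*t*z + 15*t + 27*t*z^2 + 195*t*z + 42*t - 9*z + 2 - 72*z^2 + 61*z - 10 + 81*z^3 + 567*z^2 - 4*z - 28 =54*t + 81*z^3 + z^2*(27*t + 495) + z*(171*t + 48) - 36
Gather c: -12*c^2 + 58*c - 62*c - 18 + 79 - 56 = -12*c^2 - 4*c + 5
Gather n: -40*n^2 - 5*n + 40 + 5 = -40*n^2 - 5*n + 45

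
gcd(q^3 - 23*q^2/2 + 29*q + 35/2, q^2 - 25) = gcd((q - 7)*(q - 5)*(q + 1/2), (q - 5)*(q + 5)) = q - 5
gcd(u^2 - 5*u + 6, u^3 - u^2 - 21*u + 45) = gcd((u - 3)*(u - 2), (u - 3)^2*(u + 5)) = u - 3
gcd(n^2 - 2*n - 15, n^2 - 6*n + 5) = n - 5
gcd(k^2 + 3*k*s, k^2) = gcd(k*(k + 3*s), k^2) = k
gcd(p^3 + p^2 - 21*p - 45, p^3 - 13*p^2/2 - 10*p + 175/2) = p - 5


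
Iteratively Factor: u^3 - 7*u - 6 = (u - 3)*(u^2 + 3*u + 2) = (u - 3)*(u + 2)*(u + 1)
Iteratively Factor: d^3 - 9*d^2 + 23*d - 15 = (d - 3)*(d^2 - 6*d + 5) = (d - 3)*(d - 1)*(d - 5)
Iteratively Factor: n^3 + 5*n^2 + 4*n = (n + 4)*(n^2 + n) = n*(n + 4)*(n + 1)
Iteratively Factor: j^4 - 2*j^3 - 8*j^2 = (j)*(j^3 - 2*j^2 - 8*j) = j*(j + 2)*(j^2 - 4*j) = j*(j - 4)*(j + 2)*(j)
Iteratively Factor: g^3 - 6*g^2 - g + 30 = (g + 2)*(g^2 - 8*g + 15) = (g - 5)*(g + 2)*(g - 3)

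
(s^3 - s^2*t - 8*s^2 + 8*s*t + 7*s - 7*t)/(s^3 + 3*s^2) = (s^3 - s^2*t - 8*s^2 + 8*s*t + 7*s - 7*t)/(s^2*(s + 3))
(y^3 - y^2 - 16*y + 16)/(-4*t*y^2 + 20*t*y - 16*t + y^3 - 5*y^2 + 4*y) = (y + 4)/(-4*t + y)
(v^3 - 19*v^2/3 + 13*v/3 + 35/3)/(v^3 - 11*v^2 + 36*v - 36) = (3*v^3 - 19*v^2 + 13*v + 35)/(3*(v^3 - 11*v^2 + 36*v - 36))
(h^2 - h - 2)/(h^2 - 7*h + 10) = (h + 1)/(h - 5)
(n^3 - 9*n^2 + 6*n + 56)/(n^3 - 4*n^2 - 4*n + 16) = (n - 7)/(n - 2)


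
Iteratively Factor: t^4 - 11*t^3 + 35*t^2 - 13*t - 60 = (t - 5)*(t^3 - 6*t^2 + 5*t + 12) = (t - 5)*(t - 4)*(t^2 - 2*t - 3) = (t - 5)*(t - 4)*(t - 3)*(t + 1)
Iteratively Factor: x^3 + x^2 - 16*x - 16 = (x + 4)*(x^2 - 3*x - 4) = (x - 4)*(x + 4)*(x + 1)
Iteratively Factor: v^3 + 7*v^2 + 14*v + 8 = (v + 1)*(v^2 + 6*v + 8) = (v + 1)*(v + 4)*(v + 2)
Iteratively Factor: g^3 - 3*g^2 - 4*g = (g - 4)*(g^2 + g) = (g - 4)*(g + 1)*(g)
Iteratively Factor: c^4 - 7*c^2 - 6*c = (c + 1)*(c^3 - c^2 - 6*c) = (c - 3)*(c + 1)*(c^2 + 2*c) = c*(c - 3)*(c + 1)*(c + 2)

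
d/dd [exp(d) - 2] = exp(d)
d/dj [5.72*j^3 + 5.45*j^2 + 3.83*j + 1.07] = 17.16*j^2 + 10.9*j + 3.83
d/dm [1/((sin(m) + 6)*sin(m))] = -2*(sin(m) + 3)*cos(m)/((sin(m) + 6)^2*sin(m)^2)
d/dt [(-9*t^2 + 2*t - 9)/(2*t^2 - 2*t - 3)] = 2*(7*t^2 + 45*t - 12)/(4*t^4 - 8*t^3 - 8*t^2 + 12*t + 9)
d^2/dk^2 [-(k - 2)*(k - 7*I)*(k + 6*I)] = -6*k + 4 + 2*I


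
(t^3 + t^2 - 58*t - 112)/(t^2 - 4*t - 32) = (t^2 + 9*t + 14)/(t + 4)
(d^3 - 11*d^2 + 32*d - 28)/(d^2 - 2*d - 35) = (d^2 - 4*d + 4)/(d + 5)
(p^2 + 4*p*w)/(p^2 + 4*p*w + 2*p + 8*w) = p/(p + 2)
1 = 1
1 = 1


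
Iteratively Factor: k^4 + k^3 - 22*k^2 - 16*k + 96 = (k + 3)*(k^3 - 2*k^2 - 16*k + 32) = (k + 3)*(k + 4)*(k^2 - 6*k + 8) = (k - 4)*(k + 3)*(k + 4)*(k - 2)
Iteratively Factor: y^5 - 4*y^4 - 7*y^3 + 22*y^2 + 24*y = (y - 4)*(y^4 - 7*y^2 - 6*y) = y*(y - 4)*(y^3 - 7*y - 6) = y*(y - 4)*(y - 3)*(y^2 + 3*y + 2) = y*(y - 4)*(y - 3)*(y + 2)*(y + 1)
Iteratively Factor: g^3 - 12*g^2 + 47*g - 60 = (g - 5)*(g^2 - 7*g + 12) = (g - 5)*(g - 4)*(g - 3)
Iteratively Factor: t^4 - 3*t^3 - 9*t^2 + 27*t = (t + 3)*(t^3 - 6*t^2 + 9*t) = (t - 3)*(t + 3)*(t^2 - 3*t) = t*(t - 3)*(t + 3)*(t - 3)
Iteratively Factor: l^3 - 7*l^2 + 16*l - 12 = (l - 2)*(l^2 - 5*l + 6) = (l - 2)^2*(l - 3)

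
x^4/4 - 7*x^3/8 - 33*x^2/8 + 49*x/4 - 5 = (x/4 + 1)*(x - 5)*(x - 2)*(x - 1/2)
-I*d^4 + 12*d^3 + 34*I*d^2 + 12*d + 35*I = (d - I)*(d + 5*I)*(d + 7*I)*(-I*d + 1)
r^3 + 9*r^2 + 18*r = r*(r + 3)*(r + 6)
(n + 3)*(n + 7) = n^2 + 10*n + 21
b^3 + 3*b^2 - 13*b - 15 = (b - 3)*(b + 1)*(b + 5)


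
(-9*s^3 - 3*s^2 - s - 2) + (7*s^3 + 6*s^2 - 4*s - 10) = -2*s^3 + 3*s^2 - 5*s - 12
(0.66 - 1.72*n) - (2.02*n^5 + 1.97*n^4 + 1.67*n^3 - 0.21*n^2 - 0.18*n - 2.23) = -2.02*n^5 - 1.97*n^4 - 1.67*n^3 + 0.21*n^2 - 1.54*n + 2.89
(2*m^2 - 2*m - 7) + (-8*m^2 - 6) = -6*m^2 - 2*m - 13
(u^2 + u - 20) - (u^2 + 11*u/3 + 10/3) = -8*u/3 - 70/3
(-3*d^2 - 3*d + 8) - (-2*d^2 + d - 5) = -d^2 - 4*d + 13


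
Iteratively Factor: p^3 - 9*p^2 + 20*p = (p)*(p^2 - 9*p + 20) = p*(p - 4)*(p - 5)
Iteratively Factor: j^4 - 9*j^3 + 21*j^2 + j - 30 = (j + 1)*(j^3 - 10*j^2 + 31*j - 30) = (j - 3)*(j + 1)*(j^2 - 7*j + 10) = (j - 3)*(j - 2)*(j + 1)*(j - 5)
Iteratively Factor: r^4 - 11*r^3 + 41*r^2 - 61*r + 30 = (r - 1)*(r^3 - 10*r^2 + 31*r - 30) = (r - 5)*(r - 1)*(r^2 - 5*r + 6) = (r - 5)*(r - 3)*(r - 1)*(r - 2)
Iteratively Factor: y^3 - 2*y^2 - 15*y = (y + 3)*(y^2 - 5*y) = (y - 5)*(y + 3)*(y)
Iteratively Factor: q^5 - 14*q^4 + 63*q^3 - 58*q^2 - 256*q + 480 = (q - 3)*(q^4 - 11*q^3 + 30*q^2 + 32*q - 160) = (q - 5)*(q - 3)*(q^3 - 6*q^2 + 32) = (q - 5)*(q - 3)*(q + 2)*(q^2 - 8*q + 16) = (q - 5)*(q - 4)*(q - 3)*(q + 2)*(q - 4)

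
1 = 1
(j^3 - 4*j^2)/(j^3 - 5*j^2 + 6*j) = j*(j - 4)/(j^2 - 5*j + 6)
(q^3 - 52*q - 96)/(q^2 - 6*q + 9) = (q^3 - 52*q - 96)/(q^2 - 6*q + 9)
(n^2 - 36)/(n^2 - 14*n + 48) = (n + 6)/(n - 8)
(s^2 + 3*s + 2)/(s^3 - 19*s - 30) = (s + 1)/(s^2 - 2*s - 15)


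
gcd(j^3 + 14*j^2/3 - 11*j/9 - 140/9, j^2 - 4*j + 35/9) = j - 5/3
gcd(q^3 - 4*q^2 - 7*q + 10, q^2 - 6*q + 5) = q^2 - 6*q + 5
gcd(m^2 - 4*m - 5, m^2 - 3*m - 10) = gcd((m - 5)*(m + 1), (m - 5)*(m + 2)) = m - 5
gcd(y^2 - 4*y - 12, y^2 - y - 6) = y + 2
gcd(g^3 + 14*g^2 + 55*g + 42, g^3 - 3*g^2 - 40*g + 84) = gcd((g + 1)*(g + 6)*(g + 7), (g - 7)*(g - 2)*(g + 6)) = g + 6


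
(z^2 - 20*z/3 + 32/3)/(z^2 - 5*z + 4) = (z - 8/3)/(z - 1)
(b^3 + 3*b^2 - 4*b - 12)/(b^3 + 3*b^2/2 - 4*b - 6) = 2*(b + 3)/(2*b + 3)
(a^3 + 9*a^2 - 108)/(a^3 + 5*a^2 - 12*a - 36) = (a + 6)/(a + 2)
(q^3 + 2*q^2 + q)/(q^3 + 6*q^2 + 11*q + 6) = q*(q + 1)/(q^2 + 5*q + 6)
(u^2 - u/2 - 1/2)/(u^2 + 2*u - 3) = (u + 1/2)/(u + 3)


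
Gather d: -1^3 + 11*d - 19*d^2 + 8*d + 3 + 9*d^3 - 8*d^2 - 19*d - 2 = 9*d^3 - 27*d^2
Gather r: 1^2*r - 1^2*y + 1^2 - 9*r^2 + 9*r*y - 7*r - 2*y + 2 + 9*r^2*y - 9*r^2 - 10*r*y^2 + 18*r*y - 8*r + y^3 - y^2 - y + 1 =r^2*(9*y - 18) + r*(-10*y^2 + 27*y - 14) + y^3 - y^2 - 4*y + 4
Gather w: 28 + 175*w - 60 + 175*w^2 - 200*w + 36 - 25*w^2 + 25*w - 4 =150*w^2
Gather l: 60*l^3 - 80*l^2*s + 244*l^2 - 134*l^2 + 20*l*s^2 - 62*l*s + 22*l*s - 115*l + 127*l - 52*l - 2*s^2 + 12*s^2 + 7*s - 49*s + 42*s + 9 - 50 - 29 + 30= 60*l^3 + l^2*(110 - 80*s) + l*(20*s^2 - 40*s - 40) + 10*s^2 - 40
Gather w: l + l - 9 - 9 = 2*l - 18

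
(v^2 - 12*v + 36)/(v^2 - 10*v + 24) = (v - 6)/(v - 4)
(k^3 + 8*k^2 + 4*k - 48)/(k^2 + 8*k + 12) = (k^2 + 2*k - 8)/(k + 2)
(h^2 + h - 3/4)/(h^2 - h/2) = (h + 3/2)/h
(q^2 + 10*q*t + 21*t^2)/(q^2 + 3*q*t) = (q + 7*t)/q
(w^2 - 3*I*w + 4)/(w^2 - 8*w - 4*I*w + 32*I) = (w + I)/(w - 8)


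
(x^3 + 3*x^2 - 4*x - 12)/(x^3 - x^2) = (x^3 + 3*x^2 - 4*x - 12)/(x^2*(x - 1))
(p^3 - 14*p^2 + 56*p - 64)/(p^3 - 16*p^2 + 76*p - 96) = (p - 4)/(p - 6)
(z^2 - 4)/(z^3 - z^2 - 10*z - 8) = (z - 2)/(z^2 - 3*z - 4)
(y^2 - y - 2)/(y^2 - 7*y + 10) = (y + 1)/(y - 5)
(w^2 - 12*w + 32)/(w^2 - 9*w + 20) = (w - 8)/(w - 5)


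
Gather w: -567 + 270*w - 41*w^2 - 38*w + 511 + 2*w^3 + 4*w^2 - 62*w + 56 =2*w^3 - 37*w^2 + 170*w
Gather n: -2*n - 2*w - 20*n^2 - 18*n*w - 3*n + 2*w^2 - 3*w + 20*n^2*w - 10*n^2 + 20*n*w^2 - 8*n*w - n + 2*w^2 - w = n^2*(20*w - 30) + n*(20*w^2 - 26*w - 6) + 4*w^2 - 6*w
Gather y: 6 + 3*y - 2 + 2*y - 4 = 5*y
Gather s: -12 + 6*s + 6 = 6*s - 6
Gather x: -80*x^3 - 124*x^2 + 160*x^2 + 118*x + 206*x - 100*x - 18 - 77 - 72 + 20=-80*x^3 + 36*x^2 + 224*x - 147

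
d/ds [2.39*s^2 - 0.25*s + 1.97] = 4.78*s - 0.25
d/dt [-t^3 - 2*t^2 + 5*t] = -3*t^2 - 4*t + 5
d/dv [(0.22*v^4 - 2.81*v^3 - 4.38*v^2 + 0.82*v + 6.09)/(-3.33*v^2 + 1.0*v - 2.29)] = (-1.4652*v^5 + 10.0173*v^4 - 7.6352*v^3 + 17.6553*v^2 + 60.6198*v - 7.9678)/(11.0889*v^4 - 6.66*v^3 + 16.2514*v^2 - 4.58*v + 5.2441)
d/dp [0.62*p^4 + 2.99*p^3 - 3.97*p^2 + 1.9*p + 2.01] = 2.48*p^3 + 8.97*p^2 - 7.94*p + 1.9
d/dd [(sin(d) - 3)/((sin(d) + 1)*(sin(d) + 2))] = (6*sin(d) + cos(d)^2 + 10)*cos(d)/((sin(d) + 1)^2*(sin(d) + 2)^2)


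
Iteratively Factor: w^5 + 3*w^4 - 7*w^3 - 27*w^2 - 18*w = (w + 2)*(w^4 + w^3 - 9*w^2 - 9*w) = (w + 2)*(w + 3)*(w^3 - 2*w^2 - 3*w) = (w - 3)*(w + 2)*(w + 3)*(w^2 + w) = w*(w - 3)*(w + 2)*(w + 3)*(w + 1)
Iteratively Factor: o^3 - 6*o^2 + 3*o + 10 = (o - 5)*(o^2 - o - 2) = (o - 5)*(o - 2)*(o + 1)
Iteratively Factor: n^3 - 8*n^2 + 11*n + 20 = (n + 1)*(n^2 - 9*n + 20) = (n - 5)*(n + 1)*(n - 4)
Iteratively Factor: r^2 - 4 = (r - 2)*(r + 2)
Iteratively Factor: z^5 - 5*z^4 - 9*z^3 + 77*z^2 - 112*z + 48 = (z - 1)*(z^4 - 4*z^3 - 13*z^2 + 64*z - 48) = (z - 1)*(z + 4)*(z^3 - 8*z^2 + 19*z - 12) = (z - 1)^2*(z + 4)*(z^2 - 7*z + 12) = (z - 4)*(z - 1)^2*(z + 4)*(z - 3)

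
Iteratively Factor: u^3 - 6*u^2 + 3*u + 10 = (u - 2)*(u^2 - 4*u - 5) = (u - 5)*(u - 2)*(u + 1)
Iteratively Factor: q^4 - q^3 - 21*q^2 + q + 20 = (q - 5)*(q^3 + 4*q^2 - q - 4) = (q - 5)*(q - 1)*(q^2 + 5*q + 4) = (q - 5)*(q - 1)*(q + 1)*(q + 4)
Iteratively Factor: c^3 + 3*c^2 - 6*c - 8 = (c + 4)*(c^2 - c - 2) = (c - 2)*(c + 4)*(c + 1)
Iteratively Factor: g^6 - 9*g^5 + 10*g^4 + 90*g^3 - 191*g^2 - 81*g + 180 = (g + 1)*(g^5 - 10*g^4 + 20*g^3 + 70*g^2 - 261*g + 180) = (g - 4)*(g + 1)*(g^4 - 6*g^3 - 4*g^2 + 54*g - 45) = (g - 5)*(g - 4)*(g + 1)*(g^3 - g^2 - 9*g + 9) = (g - 5)*(g - 4)*(g - 3)*(g + 1)*(g^2 + 2*g - 3) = (g - 5)*(g - 4)*(g - 3)*(g + 1)*(g + 3)*(g - 1)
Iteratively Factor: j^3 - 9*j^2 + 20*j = (j)*(j^2 - 9*j + 20) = j*(j - 4)*(j - 5)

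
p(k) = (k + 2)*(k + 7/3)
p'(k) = 2*k + 13/3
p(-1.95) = 0.02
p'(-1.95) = 0.43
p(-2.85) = 0.44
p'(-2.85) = -1.37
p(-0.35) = 3.27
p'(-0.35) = 3.63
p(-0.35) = 3.27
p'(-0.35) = 3.63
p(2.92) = 25.85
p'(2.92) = 10.17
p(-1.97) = 0.01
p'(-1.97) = 0.39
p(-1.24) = 0.83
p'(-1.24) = 1.85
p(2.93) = 25.95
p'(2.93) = 10.19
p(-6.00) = 14.67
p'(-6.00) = -7.67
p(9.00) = 124.67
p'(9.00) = 22.33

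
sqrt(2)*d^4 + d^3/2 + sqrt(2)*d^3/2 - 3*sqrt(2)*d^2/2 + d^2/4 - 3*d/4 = d*(d - 1)*(d + 3/2)*(sqrt(2)*d + 1/2)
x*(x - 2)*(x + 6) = x^3 + 4*x^2 - 12*x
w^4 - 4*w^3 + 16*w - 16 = (w - 2)^3*(w + 2)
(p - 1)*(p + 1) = p^2 - 1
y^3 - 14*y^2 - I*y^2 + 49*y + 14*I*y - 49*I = (y - 7)^2*(y - I)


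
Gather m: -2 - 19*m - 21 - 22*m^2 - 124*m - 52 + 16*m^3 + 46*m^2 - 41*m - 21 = 16*m^3 + 24*m^2 - 184*m - 96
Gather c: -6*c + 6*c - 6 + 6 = 0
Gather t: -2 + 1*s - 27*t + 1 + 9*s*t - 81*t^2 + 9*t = s - 81*t^2 + t*(9*s - 18) - 1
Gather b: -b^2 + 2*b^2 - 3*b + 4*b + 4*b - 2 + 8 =b^2 + 5*b + 6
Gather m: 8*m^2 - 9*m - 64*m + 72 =8*m^2 - 73*m + 72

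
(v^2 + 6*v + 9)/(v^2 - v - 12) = (v + 3)/(v - 4)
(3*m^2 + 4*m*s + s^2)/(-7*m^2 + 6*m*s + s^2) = (3*m^2 + 4*m*s + s^2)/(-7*m^2 + 6*m*s + s^2)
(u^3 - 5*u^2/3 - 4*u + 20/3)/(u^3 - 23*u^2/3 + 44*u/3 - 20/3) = (3*u^2 + u - 10)/(3*u^2 - 17*u + 10)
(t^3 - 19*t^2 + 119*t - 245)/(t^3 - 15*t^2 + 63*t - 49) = (t - 5)/(t - 1)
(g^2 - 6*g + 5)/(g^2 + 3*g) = (g^2 - 6*g + 5)/(g*(g + 3))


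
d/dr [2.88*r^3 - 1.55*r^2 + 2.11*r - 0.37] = 8.64*r^2 - 3.1*r + 2.11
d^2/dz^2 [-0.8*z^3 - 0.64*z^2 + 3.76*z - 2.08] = -4.8*z - 1.28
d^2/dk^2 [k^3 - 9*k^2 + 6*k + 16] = 6*k - 18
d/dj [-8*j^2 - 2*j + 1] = -16*j - 2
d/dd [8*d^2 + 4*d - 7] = 16*d + 4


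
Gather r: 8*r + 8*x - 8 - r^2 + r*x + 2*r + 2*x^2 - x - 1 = -r^2 + r*(x + 10) + 2*x^2 + 7*x - 9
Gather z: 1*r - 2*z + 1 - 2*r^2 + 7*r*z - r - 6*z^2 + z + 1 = -2*r^2 - 6*z^2 + z*(7*r - 1) + 2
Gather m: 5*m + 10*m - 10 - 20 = 15*m - 30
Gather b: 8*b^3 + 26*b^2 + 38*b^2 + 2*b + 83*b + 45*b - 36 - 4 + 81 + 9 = 8*b^3 + 64*b^2 + 130*b + 50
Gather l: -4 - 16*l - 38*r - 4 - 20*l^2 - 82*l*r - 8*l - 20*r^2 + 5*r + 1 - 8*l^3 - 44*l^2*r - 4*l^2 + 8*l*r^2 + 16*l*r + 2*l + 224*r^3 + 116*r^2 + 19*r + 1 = -8*l^3 + l^2*(-44*r - 24) + l*(8*r^2 - 66*r - 22) + 224*r^3 + 96*r^2 - 14*r - 6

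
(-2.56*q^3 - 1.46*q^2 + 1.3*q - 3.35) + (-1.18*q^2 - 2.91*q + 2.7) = -2.56*q^3 - 2.64*q^2 - 1.61*q - 0.65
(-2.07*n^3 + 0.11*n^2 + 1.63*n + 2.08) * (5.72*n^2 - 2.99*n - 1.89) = -11.8404*n^5 + 6.8185*n^4 + 12.907*n^3 + 6.816*n^2 - 9.2999*n - 3.9312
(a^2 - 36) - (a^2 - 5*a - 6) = 5*a - 30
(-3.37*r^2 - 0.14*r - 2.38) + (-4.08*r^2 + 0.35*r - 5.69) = -7.45*r^2 + 0.21*r - 8.07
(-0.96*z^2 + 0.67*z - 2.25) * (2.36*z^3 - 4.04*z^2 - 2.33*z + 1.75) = -2.2656*z^5 + 5.4596*z^4 - 5.78*z^3 + 5.8489*z^2 + 6.415*z - 3.9375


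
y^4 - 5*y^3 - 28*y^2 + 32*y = y*(y - 8)*(y - 1)*(y + 4)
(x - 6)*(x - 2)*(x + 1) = x^3 - 7*x^2 + 4*x + 12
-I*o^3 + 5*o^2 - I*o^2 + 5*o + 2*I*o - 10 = (o + 2)*(o + 5*I)*(-I*o + I)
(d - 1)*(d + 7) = d^2 + 6*d - 7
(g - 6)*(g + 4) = g^2 - 2*g - 24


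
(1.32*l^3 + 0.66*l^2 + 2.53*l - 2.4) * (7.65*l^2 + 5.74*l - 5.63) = 10.098*l^5 + 12.6258*l^4 + 15.7113*l^3 - 7.5536*l^2 - 28.0199*l + 13.512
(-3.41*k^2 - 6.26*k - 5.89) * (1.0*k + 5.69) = -3.41*k^3 - 25.6629*k^2 - 41.5094*k - 33.5141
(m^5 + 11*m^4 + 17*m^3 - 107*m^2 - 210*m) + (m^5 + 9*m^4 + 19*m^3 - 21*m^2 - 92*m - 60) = 2*m^5 + 20*m^4 + 36*m^3 - 128*m^2 - 302*m - 60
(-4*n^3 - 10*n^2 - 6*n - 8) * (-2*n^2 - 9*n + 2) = 8*n^5 + 56*n^4 + 94*n^3 + 50*n^2 + 60*n - 16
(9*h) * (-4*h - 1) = -36*h^2 - 9*h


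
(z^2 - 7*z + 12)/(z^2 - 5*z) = (z^2 - 7*z + 12)/(z*(z - 5))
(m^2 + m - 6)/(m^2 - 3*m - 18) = (m - 2)/(m - 6)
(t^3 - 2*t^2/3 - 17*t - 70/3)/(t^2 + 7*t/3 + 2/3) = (3*t^2 - 8*t - 35)/(3*t + 1)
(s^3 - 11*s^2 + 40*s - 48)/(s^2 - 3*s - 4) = (s^2 - 7*s + 12)/(s + 1)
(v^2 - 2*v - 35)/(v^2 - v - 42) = (v + 5)/(v + 6)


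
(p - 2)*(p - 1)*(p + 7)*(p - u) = p^4 - p^3*u + 4*p^3 - 4*p^2*u - 19*p^2 + 19*p*u + 14*p - 14*u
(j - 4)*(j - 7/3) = j^2 - 19*j/3 + 28/3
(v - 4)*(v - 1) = v^2 - 5*v + 4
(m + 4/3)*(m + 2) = m^2 + 10*m/3 + 8/3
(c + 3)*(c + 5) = c^2 + 8*c + 15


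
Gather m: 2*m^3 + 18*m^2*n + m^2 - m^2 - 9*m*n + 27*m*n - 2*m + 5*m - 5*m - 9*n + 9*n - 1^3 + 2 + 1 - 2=2*m^3 + 18*m^2*n + m*(18*n - 2)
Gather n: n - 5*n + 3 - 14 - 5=-4*n - 16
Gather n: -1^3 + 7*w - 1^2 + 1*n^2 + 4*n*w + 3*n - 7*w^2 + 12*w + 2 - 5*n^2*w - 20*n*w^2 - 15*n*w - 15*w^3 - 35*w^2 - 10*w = n^2*(1 - 5*w) + n*(-20*w^2 - 11*w + 3) - 15*w^3 - 42*w^2 + 9*w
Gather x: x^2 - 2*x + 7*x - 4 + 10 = x^2 + 5*x + 6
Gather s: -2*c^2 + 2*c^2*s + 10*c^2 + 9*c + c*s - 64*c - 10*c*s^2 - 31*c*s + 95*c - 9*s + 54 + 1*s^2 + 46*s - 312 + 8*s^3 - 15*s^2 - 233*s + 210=8*c^2 + 40*c + 8*s^3 + s^2*(-10*c - 14) + s*(2*c^2 - 30*c - 196) - 48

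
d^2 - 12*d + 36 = (d - 6)^2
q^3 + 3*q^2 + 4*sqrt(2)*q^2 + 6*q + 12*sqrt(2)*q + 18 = (q + 3)*(q + sqrt(2))*(q + 3*sqrt(2))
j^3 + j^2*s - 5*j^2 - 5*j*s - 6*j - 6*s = (j - 6)*(j + 1)*(j + s)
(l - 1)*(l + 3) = l^2 + 2*l - 3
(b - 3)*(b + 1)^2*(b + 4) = b^4 + 3*b^3 - 9*b^2 - 23*b - 12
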